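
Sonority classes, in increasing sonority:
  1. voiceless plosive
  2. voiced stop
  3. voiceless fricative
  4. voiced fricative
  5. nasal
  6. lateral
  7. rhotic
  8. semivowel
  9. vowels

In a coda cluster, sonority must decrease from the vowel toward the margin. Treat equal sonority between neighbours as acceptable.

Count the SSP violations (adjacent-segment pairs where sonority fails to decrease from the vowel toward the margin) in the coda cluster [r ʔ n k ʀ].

2

/r/ — rhotic, sonority 7.
/ʔ/ — voiceless plosive, sonority 1.
/n/ — nasal, sonority 5.
/k/ — voiceless plosive, sonority 1.
/ʀ/ — rhotic, sonority 7.
/r/→/ʔ/: 7→1 (falls) — ok.
/ʔ/→/n/: 1→5 (does not fall) — violation.
/n/→/k/: 5→1 (falls) — ok.
/k/→/ʀ/: 1→7 (does not fall) — violation.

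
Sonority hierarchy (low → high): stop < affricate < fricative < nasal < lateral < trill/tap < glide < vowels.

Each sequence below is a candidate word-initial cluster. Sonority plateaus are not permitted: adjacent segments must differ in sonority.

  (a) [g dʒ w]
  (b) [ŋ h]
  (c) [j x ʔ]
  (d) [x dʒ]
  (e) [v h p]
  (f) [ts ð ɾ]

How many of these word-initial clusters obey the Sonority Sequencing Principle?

(a) 1-2-7 → obeys
(b) 4-3 → violates
(c) 7-3-1 → violates
(d) 3-2 → violates
(e) 3-3-1 → violates
(f) 2-3-6 → obeys

2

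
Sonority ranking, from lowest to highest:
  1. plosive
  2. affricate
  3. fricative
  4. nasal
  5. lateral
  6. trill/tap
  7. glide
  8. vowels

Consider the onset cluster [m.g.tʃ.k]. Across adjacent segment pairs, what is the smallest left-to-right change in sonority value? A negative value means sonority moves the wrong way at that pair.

-3

/m/ — nasal, sonority 4.
/g/ — plosive, sonority 1.
/tʃ/ — affricate, sonority 2.
/k/ — plosive, sonority 1.
/m/→/g/: change -3.
/g/→/tʃ/: change +1.
/tʃ/→/k/: change -1.
Minimum = -3.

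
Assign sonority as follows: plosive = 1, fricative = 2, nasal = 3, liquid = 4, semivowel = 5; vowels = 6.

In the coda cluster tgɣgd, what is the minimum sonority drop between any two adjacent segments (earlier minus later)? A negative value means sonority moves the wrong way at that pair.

/t/ — plosive, sonority 1.
/g/ — plosive, sonority 1.
/ɣ/ — fricative, sonority 2.
/g/ — plosive, sonority 1.
/d/ — plosive, sonority 1.
/t/→/g/: change +0.
/g/→/ɣ/: change -1.
/ɣ/→/g/: change +1.
/g/→/d/: change +0.
Minimum = -1.

-1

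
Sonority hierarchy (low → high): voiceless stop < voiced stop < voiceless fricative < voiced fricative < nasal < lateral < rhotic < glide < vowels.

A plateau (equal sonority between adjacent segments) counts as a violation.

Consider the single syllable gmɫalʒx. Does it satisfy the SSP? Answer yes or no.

Onset: /g/ is a voiced stop (sonority 2), /m/ is a nasal (sonority 5), /ɫ/ is a lateral (sonority 6); then the nucleus /a/ (sonority 9).
Onset profile 2-5-6-9 — rises to the nucleus.
Coda: /l/ is a lateral (sonority 6), /ʒ/ is a voiced fricative (sonority 4), /x/ is a voiceless fricative (sonority 3).
Coda profile 9-6-4-3 — falls from the nucleus.

yes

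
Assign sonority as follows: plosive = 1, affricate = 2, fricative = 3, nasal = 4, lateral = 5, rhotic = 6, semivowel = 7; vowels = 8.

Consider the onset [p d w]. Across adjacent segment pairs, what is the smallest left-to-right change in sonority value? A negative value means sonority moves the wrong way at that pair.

0

/p/ — plosive, sonority 1.
/d/ — plosive, sonority 1.
/w/ — semivowel, sonority 7.
/p/→/d/: change +0.
/d/→/w/: change +6.
Minimum = 0.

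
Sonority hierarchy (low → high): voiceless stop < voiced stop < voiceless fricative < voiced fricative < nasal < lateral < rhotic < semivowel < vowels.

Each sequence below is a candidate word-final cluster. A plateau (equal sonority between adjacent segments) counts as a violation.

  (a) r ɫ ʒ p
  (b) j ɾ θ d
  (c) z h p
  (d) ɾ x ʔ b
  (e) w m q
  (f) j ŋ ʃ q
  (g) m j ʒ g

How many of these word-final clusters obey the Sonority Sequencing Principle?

5

(a) r ɫ ʒ p: profile 7-6-4-1 — obeys.
(b) j ɾ θ d: profile 8-7-3-2 — obeys.
(c) z h p: profile 4-3-1 — obeys.
(d) ɾ x ʔ b: profile 7-3-1-2 — violates.
(e) w m q: profile 8-5-1 — obeys.
(f) j ŋ ʃ q: profile 8-5-3-1 — obeys.
(g) m j ʒ g: profile 5-8-4-2 — violates.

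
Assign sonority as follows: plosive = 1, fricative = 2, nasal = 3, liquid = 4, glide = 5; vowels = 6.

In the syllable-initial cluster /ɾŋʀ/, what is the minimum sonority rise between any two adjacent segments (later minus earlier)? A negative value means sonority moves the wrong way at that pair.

-1

/ɾ/ — liquid, sonority 4.
/ŋ/ — nasal, sonority 3.
/ʀ/ — liquid, sonority 4.
/ɾ/→/ŋ/: change -1.
/ŋ/→/ʀ/: change +1.
Minimum = -1.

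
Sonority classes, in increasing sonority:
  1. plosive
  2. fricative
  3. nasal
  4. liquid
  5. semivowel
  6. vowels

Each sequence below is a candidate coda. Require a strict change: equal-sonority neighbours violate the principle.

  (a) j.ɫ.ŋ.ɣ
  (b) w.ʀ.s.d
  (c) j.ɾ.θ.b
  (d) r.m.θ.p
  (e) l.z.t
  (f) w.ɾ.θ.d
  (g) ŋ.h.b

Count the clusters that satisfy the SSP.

(a) 5-4-3-2 → obeys
(b) 5-4-2-1 → obeys
(c) 5-4-2-1 → obeys
(d) 4-3-2-1 → obeys
(e) 4-2-1 → obeys
(f) 5-4-2-1 → obeys
(g) 3-2-1 → obeys

7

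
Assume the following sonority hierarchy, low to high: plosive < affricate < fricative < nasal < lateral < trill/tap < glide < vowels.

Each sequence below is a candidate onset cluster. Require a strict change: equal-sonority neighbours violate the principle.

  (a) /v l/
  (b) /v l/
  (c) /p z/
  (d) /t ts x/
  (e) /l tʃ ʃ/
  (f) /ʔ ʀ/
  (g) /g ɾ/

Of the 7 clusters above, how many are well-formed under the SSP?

6

(a) /v l/: profile 3-5 — obeys.
(b) /v l/: profile 3-5 — obeys.
(c) /p z/: profile 1-3 — obeys.
(d) /t ts x/: profile 1-2-3 — obeys.
(e) /l tʃ ʃ/: profile 5-2-3 — violates.
(f) /ʔ ʀ/: profile 1-6 — obeys.
(g) /g ɾ/: profile 1-6 — obeys.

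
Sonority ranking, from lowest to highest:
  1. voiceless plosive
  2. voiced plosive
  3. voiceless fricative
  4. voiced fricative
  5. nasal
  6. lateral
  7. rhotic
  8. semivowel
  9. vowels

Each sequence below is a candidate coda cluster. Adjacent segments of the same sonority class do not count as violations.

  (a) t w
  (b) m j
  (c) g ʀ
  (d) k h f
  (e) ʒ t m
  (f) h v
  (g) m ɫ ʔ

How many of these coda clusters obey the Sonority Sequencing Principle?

(a) t w: profile 1-8 — violates.
(b) m j: profile 5-8 — violates.
(c) g ʀ: profile 2-7 — violates.
(d) k h f: profile 1-3-3 — violates.
(e) ʒ t m: profile 4-1-5 — violates.
(f) h v: profile 3-4 — violates.
(g) m ɫ ʔ: profile 5-6-1 — violates.

0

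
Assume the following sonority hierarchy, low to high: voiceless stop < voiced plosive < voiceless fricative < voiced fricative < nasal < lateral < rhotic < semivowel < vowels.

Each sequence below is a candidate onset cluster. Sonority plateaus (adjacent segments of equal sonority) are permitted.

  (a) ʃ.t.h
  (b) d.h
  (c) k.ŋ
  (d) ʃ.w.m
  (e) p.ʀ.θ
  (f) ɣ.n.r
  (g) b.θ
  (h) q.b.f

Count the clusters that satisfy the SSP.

5

(a) 3-1-3 → violates
(b) 2-3 → obeys
(c) 1-5 → obeys
(d) 3-8-5 → violates
(e) 1-7-3 → violates
(f) 4-5-7 → obeys
(g) 2-3 → obeys
(h) 1-2-3 → obeys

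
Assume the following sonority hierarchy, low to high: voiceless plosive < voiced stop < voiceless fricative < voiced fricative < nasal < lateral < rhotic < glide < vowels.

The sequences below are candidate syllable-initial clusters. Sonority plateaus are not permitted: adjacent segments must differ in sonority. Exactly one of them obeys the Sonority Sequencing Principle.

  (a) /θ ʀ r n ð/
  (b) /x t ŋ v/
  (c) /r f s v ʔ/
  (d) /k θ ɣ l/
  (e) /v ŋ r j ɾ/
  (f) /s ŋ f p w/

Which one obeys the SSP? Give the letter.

d

(a) 3-7-7-5-4 → violates
(b) 3-1-5-4 → violates
(c) 7-3-3-4-1 → violates
(d) 1-3-4-6 → obeys
(e) 4-5-7-8-7 → violates
(f) 3-5-3-1-8 → violates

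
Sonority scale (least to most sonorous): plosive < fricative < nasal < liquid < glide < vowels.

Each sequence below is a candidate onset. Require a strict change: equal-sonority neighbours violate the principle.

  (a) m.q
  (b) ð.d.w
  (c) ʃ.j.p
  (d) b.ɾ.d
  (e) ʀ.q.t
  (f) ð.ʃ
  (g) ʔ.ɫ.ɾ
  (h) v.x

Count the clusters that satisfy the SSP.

0

(a) sonority 3-1: ill-formed.
(b) sonority 2-1-5: ill-formed.
(c) sonority 2-5-1: ill-formed.
(d) sonority 1-4-1: ill-formed.
(e) sonority 4-1-1: ill-formed.
(f) sonority 2-2: ill-formed.
(g) sonority 1-4-4: ill-formed.
(h) sonority 2-2: ill-formed.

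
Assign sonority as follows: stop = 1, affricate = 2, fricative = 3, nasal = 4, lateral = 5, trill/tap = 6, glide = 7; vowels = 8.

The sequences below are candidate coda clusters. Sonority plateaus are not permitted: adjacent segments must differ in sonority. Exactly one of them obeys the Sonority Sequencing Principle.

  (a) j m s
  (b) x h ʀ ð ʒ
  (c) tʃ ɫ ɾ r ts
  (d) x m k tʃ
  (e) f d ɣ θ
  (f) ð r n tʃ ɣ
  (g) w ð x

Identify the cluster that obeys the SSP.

(a) 7-4-3 → obeys
(b) 3-3-6-3-3 → violates
(c) 2-5-6-6-2 → violates
(d) 3-4-1-2 → violates
(e) 3-1-3-3 → violates
(f) 3-6-4-2-3 → violates
(g) 7-3-3 → violates

a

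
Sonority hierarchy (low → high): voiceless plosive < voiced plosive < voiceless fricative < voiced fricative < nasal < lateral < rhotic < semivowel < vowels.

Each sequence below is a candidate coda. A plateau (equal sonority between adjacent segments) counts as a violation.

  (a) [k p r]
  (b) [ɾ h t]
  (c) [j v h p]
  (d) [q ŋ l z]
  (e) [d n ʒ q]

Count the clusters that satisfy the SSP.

2

(a) 1-1-7 → violates
(b) 7-3-1 → obeys
(c) 8-4-3-1 → obeys
(d) 1-5-6-4 → violates
(e) 2-5-4-1 → violates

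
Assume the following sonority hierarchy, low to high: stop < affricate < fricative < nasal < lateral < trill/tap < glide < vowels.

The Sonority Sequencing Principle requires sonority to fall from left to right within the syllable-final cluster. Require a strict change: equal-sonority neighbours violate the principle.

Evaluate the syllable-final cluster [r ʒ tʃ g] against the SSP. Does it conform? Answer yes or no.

/r/ is a trill/tap (sonority 6).
/ʒ/ is a fricative (sonority 3).
/tʃ/ is an affricate (sonority 2).
/g/ is a stop (sonority 1).
The profile 6-3-2-1 strictly falls, so the syllable-final cluster satisfies the SSP.

yes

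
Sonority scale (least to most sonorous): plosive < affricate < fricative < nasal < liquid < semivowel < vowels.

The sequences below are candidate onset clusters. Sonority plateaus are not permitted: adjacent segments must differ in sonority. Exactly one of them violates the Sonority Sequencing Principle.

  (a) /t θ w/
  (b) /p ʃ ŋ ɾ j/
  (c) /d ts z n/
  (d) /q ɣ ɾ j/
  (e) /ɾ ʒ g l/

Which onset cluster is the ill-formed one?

(a) sonority 1-3-6: well-formed.
(b) sonority 1-3-4-5-6: well-formed.
(c) sonority 1-2-3-4: well-formed.
(d) sonority 1-3-5-6: well-formed.
(e) sonority 5-3-1-5: ill-formed.

e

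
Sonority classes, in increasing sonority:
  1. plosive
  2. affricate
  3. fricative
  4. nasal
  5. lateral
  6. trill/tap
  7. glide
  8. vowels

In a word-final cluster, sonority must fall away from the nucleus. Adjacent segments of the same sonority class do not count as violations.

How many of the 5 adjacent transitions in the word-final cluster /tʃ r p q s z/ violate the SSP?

/tʃ/ is an affricate (sonority 2).
/r/ is a trill/tap (sonority 6).
/p/ is a plosive (sonority 1).
/q/ is a plosive (sonority 1).
/s/ is a fricative (sonority 3).
/z/ is a fricative (sonority 3).
/tʃ/→/r/: 2→6 (does not fall) — violation.
/r/→/p/: 6→1 (falls) — ok.
/p/→/q/: 1→1 (plateau, allowed) — ok.
/q/→/s/: 1→3 (does not fall) — violation.
/s/→/z/: 3→3 (plateau, allowed) — ok.

2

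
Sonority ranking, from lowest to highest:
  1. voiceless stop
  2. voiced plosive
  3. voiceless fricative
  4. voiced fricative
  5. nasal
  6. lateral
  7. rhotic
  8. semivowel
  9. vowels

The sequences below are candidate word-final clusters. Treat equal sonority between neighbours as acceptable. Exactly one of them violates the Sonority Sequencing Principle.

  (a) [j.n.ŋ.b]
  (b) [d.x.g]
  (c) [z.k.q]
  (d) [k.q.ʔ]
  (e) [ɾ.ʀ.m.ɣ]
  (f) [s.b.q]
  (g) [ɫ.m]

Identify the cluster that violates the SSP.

(a) [j.n.ŋ.b]: profile 8-5-5-2 — obeys.
(b) [d.x.g]: profile 2-3-2 — violates.
(c) [z.k.q]: profile 4-1-1 — obeys.
(d) [k.q.ʔ]: profile 1-1-1 — obeys.
(e) [ɾ.ʀ.m.ɣ]: profile 7-7-5-4 — obeys.
(f) [s.b.q]: profile 3-2-1 — obeys.
(g) [ɫ.m]: profile 6-5 — obeys.

b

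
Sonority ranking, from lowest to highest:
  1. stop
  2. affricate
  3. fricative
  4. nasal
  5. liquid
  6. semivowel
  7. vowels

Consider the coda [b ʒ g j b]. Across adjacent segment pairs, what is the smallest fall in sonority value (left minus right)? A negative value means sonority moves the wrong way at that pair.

/b/ — stop, sonority 1.
/ʒ/ — fricative, sonority 3.
/g/ — stop, sonority 1.
/j/ — semivowel, sonority 6.
/b/ — stop, sonority 1.
/b/→/ʒ/: change -2.
/ʒ/→/g/: change +2.
/g/→/j/: change -5.
/j/→/b/: change +5.
Minimum = -5.

-5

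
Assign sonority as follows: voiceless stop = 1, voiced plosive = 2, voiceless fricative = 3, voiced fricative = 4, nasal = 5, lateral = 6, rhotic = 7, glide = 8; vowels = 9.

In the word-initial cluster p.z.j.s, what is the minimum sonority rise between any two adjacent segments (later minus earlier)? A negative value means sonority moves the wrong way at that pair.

/p/ is a voiceless stop (sonority 1).
/z/ is a voiced fricative (sonority 4).
/j/ is a glide (sonority 8).
/s/ is a voiceless fricative (sonority 3).
/p/→/z/: change +3.
/z/→/j/: change +4.
/j/→/s/: change -5.
Minimum = -5.

-5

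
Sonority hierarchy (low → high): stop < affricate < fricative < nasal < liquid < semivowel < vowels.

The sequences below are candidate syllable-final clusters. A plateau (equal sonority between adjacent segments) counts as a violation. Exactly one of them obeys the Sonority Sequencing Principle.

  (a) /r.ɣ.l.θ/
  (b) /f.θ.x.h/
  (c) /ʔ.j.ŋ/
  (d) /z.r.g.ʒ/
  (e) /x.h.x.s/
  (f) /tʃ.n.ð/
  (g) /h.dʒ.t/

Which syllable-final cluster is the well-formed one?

g

(a) 5-3-5-3 → violates
(b) 3-3-3-3 → violates
(c) 1-6-4 → violates
(d) 3-5-1-3 → violates
(e) 3-3-3-3 → violates
(f) 2-4-3 → violates
(g) 3-2-1 → obeys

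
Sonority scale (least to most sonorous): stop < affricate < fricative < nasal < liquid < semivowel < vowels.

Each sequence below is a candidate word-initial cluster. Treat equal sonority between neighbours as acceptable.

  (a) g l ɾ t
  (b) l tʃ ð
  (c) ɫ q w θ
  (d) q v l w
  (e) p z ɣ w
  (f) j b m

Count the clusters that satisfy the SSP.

(a) g l ɾ t: profile 1-5-5-1 — violates.
(b) l tʃ ð: profile 5-2-3 — violates.
(c) ɫ q w θ: profile 5-1-6-3 — violates.
(d) q v l w: profile 1-3-5-6 — obeys.
(e) p z ɣ w: profile 1-3-3-6 — obeys.
(f) j b m: profile 6-1-4 — violates.

2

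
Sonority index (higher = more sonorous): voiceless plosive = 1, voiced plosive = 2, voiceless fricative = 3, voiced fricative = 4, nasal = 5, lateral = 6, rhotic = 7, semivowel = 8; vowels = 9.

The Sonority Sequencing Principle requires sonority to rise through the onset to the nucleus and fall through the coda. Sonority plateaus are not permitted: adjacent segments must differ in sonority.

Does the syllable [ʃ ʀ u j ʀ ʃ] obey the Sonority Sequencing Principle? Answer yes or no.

yes

Onset: /ʃ/ is a voiceless fricative (sonority 3), /ʀ/ is a rhotic (sonority 7); then the nucleus /u/ (sonority 9).
Onset profile 3-7-9 — rises to the nucleus.
Coda: /j/ is a semivowel (sonority 8), /ʀ/ is a rhotic (sonority 7), /ʃ/ is a voiceless fricative (sonority 3).
Coda profile 9-8-7-3 — falls from the nucleus.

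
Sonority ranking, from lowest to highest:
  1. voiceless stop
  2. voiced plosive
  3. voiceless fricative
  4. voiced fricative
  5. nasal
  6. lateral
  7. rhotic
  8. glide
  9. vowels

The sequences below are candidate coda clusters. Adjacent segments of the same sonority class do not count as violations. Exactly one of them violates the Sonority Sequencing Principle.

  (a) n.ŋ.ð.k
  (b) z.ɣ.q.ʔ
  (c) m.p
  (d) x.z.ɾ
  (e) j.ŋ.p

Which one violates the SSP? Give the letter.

(a) 5-5-4-1 → obeys
(b) 4-4-1-1 → obeys
(c) 5-1 → obeys
(d) 3-4-7 → violates
(e) 8-5-1 → obeys

d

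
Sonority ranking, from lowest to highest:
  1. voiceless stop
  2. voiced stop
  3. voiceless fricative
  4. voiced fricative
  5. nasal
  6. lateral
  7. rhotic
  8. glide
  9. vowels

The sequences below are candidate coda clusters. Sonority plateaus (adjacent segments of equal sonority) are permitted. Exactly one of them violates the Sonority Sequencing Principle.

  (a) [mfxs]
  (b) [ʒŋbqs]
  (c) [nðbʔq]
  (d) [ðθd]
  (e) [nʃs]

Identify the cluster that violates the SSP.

b

(a) 5-3-3-3 → obeys
(b) 4-5-2-1-3 → violates
(c) 5-4-2-1-1 → obeys
(d) 4-3-2 → obeys
(e) 5-3-3 → obeys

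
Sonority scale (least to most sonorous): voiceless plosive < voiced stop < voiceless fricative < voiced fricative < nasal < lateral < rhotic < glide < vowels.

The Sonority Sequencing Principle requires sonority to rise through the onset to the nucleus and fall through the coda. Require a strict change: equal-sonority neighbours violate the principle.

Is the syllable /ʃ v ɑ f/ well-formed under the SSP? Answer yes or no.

yes

Onset: /ʃ/ is a voiceless fricative (sonority 3), /v/ is a voiced fricative (sonority 4); then the nucleus /ɑ/ (sonority 9).
Onset profile 3-4-9 — rises to the nucleus.
Coda: /f/ is a voiceless fricative (sonority 3).
Coda profile 9-3 — falls from the nucleus.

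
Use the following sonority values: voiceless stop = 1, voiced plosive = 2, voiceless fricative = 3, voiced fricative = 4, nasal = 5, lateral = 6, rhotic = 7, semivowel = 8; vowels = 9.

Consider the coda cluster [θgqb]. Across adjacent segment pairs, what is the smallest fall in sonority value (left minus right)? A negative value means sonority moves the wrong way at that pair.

-1

/θ/: voiceless fricative = 3.
/g/: voiced plosive = 2.
/q/: voiceless stop = 1.
/b/: voiced plosive = 2.
/θ/→/g/: change +1.
/g/→/q/: change +1.
/q/→/b/: change -1.
Minimum = -1.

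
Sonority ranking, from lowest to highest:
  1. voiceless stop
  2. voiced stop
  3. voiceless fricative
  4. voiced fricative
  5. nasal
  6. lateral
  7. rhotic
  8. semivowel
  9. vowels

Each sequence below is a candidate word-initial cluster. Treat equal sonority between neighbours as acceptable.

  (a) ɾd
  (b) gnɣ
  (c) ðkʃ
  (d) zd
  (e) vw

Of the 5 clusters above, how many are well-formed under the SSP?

(a) sonority 7-2: ill-formed.
(b) sonority 2-5-4: ill-formed.
(c) sonority 4-1-3: ill-formed.
(d) sonority 4-2: ill-formed.
(e) sonority 4-8: well-formed.

1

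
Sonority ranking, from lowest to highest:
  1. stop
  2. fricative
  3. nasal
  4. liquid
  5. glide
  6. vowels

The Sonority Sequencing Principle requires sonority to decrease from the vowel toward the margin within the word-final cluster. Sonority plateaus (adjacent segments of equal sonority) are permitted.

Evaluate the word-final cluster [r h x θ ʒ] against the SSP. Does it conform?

yes

/r/ is a liquid (sonority 4).
/h/ is a fricative (sonority 2).
/x/ is a fricative (sonority 2).
/θ/ is a fricative (sonority 2).
/ʒ/ is a fricative (sonority 2).
The profile 4-2-2-2-2 is non-increasing (plateaus allowed), so the word-final cluster satisfies the SSP.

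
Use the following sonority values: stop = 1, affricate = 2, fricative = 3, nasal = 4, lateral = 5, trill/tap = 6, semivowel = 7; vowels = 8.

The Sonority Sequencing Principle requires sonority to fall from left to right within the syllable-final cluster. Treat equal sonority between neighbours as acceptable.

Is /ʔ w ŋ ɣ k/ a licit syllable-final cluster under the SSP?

/ʔ/ is a stop (sonority 1).
/w/ is a semivowel (sonority 7).
/ŋ/ is a nasal (sonority 4).
/ɣ/ is a fricative (sonority 3).
/k/ is a stop (sonority 1).
The profile is 1-7-4-3-1. Between /ʔ/ (1) and /w/ (7) sonority does not fall, so the cluster violates the SSP.

no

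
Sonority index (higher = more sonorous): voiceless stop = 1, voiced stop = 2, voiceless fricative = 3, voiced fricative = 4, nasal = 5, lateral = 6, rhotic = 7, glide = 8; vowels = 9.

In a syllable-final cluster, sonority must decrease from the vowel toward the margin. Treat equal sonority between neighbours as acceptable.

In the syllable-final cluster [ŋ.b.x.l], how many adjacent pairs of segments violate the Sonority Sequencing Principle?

/ŋ/ — nasal, sonority 5.
/b/ — voiced stop, sonority 2.
/x/ — voiceless fricative, sonority 3.
/l/ — lateral, sonority 6.
/ŋ/→/b/: 5→2 (falls) — ok.
/b/→/x/: 2→3 (does not fall) — violation.
/x/→/l/: 3→6 (does not fall) — violation.

2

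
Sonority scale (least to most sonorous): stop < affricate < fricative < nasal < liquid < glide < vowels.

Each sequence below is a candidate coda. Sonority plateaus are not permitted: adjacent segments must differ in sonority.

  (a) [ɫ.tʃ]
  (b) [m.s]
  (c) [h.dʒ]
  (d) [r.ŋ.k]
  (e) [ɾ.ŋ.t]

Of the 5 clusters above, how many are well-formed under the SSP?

(a) 5-2 → obeys
(b) 4-3 → obeys
(c) 3-2 → obeys
(d) 5-4-1 → obeys
(e) 5-4-1 → obeys

5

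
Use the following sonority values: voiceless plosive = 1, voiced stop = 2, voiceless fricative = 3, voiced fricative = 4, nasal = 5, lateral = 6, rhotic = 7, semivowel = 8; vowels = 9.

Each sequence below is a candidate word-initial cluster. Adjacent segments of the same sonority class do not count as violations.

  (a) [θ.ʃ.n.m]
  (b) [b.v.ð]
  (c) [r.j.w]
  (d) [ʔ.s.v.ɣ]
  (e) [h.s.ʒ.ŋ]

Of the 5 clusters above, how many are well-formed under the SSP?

(a) sonority 3-3-5-5: well-formed.
(b) sonority 2-4-4: well-formed.
(c) sonority 7-8-8: well-formed.
(d) sonority 1-3-4-4: well-formed.
(e) sonority 3-3-4-5: well-formed.

5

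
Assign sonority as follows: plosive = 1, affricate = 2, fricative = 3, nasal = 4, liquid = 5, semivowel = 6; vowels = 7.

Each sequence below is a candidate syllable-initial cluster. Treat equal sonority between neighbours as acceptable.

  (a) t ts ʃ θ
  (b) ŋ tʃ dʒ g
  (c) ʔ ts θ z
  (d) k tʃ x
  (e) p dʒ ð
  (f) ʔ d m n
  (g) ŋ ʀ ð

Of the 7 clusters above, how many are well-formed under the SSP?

(a) t ts ʃ θ: profile 1-2-3-3 — obeys.
(b) ŋ tʃ dʒ g: profile 4-2-2-1 — violates.
(c) ʔ ts θ z: profile 1-2-3-3 — obeys.
(d) k tʃ x: profile 1-2-3 — obeys.
(e) p dʒ ð: profile 1-2-3 — obeys.
(f) ʔ d m n: profile 1-1-4-4 — obeys.
(g) ŋ ʀ ð: profile 4-5-3 — violates.

5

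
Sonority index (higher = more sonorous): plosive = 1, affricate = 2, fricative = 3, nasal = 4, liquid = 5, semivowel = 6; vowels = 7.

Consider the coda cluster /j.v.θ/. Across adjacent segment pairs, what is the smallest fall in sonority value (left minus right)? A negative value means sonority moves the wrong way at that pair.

/j/ — semivowel, sonority 6.
/v/ — fricative, sonority 3.
/θ/ — fricative, sonority 3.
/j/→/v/: change +3.
/v/→/θ/: change +0.
Minimum = 0.

0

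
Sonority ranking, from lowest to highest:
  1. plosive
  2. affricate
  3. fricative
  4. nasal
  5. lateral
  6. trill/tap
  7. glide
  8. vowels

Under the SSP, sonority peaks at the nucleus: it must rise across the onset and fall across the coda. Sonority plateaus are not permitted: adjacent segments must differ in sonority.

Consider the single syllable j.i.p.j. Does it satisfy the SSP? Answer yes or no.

no

Onset: /j/ is a glide (sonority 7); then the nucleus /i/ (sonority 8).
Onset profile 7-8 — rises to the nucleus.
Coda: /p/ is a plosive (sonority 1), /j/ is a glide (sonority 7).
Coda profile 8-1-7 — does not strictly fall throughout.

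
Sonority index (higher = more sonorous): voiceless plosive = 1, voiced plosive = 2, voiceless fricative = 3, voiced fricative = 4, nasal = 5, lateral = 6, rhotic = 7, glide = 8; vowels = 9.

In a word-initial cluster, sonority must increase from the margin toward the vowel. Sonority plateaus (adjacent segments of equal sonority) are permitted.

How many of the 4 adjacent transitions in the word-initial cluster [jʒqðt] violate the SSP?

/j/ — glide, sonority 8.
/ʒ/ — voiced fricative, sonority 4.
/q/ — voiceless plosive, sonority 1.
/ð/ — voiced fricative, sonority 4.
/t/ — voiceless plosive, sonority 1.
/j/→/ʒ/: 8→4 (does not rise) — violation.
/ʒ/→/q/: 4→1 (does not rise) — violation.
/q/→/ð/: 1→4 (rises) — ok.
/ð/→/t/: 4→1 (does not rise) — violation.

3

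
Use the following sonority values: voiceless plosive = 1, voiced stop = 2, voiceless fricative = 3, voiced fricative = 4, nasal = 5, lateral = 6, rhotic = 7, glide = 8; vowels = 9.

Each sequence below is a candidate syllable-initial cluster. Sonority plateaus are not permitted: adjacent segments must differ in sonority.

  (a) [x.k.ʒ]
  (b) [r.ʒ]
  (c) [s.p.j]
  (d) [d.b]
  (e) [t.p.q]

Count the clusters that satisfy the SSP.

(a) [x.k.ʒ]: profile 3-1-4 — violates.
(b) [r.ʒ]: profile 7-4 — violates.
(c) [s.p.j]: profile 3-1-8 — violates.
(d) [d.b]: profile 2-2 — violates.
(e) [t.p.q]: profile 1-1-1 — violates.

0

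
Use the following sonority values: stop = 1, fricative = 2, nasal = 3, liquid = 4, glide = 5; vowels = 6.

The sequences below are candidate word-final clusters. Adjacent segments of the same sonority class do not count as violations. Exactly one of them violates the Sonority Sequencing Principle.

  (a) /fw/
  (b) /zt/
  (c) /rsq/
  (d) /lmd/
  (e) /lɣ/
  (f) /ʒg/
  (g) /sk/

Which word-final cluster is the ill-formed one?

(a) sonority 2-5: ill-formed.
(b) sonority 2-1: well-formed.
(c) sonority 4-2-1: well-formed.
(d) sonority 4-3-1: well-formed.
(e) sonority 4-2: well-formed.
(f) sonority 2-1: well-formed.
(g) sonority 2-1: well-formed.

a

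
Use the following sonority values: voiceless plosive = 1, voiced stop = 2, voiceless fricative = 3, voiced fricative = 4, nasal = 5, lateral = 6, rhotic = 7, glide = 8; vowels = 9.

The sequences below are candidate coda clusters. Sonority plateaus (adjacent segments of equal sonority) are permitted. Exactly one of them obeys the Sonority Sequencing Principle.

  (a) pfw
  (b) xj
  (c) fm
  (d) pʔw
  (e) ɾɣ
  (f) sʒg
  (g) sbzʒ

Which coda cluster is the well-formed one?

e

(a) sonority 1-3-8: ill-formed.
(b) sonority 3-8: ill-formed.
(c) sonority 3-5: ill-formed.
(d) sonority 1-1-8: ill-formed.
(e) sonority 7-4: well-formed.
(f) sonority 3-4-2: ill-formed.
(g) sonority 3-2-4-4: ill-formed.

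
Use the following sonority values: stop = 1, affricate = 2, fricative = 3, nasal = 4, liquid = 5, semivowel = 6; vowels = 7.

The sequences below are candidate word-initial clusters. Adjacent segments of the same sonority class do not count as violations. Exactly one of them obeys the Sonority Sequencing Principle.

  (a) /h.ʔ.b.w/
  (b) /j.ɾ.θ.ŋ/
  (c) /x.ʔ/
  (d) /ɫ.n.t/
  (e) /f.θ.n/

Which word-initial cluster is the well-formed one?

(a) sonority 3-1-1-6: ill-formed.
(b) sonority 6-5-3-4: ill-formed.
(c) sonority 3-1: ill-formed.
(d) sonority 5-4-1: ill-formed.
(e) sonority 3-3-4: well-formed.

e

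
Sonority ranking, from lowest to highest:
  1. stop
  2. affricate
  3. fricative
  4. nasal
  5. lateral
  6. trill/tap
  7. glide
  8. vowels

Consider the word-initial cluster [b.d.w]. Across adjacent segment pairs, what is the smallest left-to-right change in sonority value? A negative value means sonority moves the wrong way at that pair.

/b/ — stop, sonority 1.
/d/ — stop, sonority 1.
/w/ — glide, sonority 7.
/b/→/d/: change +0.
/d/→/w/: change +6.
Minimum = 0.

0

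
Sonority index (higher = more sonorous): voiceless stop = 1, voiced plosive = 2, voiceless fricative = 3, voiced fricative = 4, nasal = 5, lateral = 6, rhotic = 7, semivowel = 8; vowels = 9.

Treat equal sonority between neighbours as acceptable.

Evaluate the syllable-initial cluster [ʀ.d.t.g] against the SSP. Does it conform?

/ʀ/ — rhotic, sonority 7.
/d/ — voiced plosive, sonority 2.
/t/ — voiceless stop, sonority 1.
/g/ — voiced plosive, sonority 2.
The profile is 7-2-1-2. Between /ʀ/ (7) and /d/ (2) sonority does not rise, so the cluster violates the SSP.

no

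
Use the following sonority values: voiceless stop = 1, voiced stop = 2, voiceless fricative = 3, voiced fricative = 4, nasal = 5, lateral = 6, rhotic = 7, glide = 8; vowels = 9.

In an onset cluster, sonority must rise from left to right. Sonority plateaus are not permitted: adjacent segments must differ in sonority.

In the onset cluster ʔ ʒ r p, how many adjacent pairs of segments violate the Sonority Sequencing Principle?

1

/ʔ/: voiceless stop = 1.
/ʒ/: voiced fricative = 4.
/r/: rhotic = 7.
/p/: voiceless stop = 1.
/ʔ/→/ʒ/: 1→4 (rises) — ok.
/ʒ/→/r/: 4→7 (rises) — ok.
/r/→/p/: 7→1 (does not rise) — violation.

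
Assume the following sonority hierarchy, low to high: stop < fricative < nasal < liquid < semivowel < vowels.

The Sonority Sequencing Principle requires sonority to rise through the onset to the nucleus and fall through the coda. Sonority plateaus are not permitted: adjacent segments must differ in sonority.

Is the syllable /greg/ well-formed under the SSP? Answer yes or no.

yes

Onset: /g/ is a stop (sonority 1), /r/ is a liquid (sonority 4); then the nucleus /e/ (sonority 6).
Onset profile 1-4-6 — rises to the nucleus.
Coda: /g/ is a stop (sonority 1).
Coda profile 6-1 — falls from the nucleus.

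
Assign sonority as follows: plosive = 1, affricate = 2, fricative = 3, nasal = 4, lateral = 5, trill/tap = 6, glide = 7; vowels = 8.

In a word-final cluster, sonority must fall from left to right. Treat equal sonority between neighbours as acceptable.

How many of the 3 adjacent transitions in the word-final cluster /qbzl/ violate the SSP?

/q/: plosive = 1.
/b/: plosive = 1.
/z/: fricative = 3.
/l/: lateral = 5.
/q/→/b/: 1→1 (plateau, allowed) — ok.
/b/→/z/: 1→3 (does not fall) — violation.
/z/→/l/: 3→5 (does not fall) — violation.

2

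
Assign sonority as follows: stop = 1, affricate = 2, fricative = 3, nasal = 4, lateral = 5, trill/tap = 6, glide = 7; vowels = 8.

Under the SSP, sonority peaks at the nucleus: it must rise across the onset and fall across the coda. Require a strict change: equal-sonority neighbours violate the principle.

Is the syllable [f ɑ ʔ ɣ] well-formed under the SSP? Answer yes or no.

Onset: /f/ is a fricative (sonority 3); then the nucleus /ɑ/ (sonority 8).
Onset profile 3-8 — rises to the nucleus.
Coda: /ʔ/ is a stop (sonority 1), /ɣ/ is a fricative (sonority 3).
Coda profile 8-1-3 — does not strictly fall throughout.

no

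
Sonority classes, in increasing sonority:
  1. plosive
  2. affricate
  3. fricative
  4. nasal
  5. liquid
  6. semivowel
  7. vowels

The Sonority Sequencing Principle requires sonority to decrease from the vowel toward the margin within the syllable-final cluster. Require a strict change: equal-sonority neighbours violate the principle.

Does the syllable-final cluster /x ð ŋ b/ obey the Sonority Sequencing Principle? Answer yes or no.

/x/: fricative = 3.
/ð/: fricative = 3.
/ŋ/: nasal = 4.
/b/: plosive = 1.
The profile is 3-3-4-1. Between /x/ (3) and /ð/ (3) sonority does not fall, so the cluster violates the SSP.

no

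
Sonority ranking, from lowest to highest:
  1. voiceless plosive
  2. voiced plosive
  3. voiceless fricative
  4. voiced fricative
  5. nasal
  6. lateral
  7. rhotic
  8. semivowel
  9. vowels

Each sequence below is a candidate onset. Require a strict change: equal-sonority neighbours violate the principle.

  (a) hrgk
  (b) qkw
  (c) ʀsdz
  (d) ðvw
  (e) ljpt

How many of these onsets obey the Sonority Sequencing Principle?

(a) sonority 3-7-2-1: ill-formed.
(b) sonority 1-1-8: ill-formed.
(c) sonority 7-3-2-4: ill-formed.
(d) sonority 4-4-8: ill-formed.
(e) sonority 6-8-1-1: ill-formed.

0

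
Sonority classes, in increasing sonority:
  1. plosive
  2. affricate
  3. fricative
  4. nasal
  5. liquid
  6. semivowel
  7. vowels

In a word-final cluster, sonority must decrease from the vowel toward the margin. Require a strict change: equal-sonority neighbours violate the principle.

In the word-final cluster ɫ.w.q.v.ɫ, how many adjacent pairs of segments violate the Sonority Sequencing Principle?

3

/ɫ/ — liquid, sonority 5.
/w/ — semivowel, sonority 6.
/q/ — plosive, sonority 1.
/v/ — fricative, sonority 3.
/ɫ/ — liquid, sonority 5.
/ɫ/→/w/: 5→6 (does not fall) — violation.
/w/→/q/: 6→1 (falls) — ok.
/q/→/v/: 1→3 (does not fall) — violation.
/v/→/ɫ/: 3→5 (does not fall) — violation.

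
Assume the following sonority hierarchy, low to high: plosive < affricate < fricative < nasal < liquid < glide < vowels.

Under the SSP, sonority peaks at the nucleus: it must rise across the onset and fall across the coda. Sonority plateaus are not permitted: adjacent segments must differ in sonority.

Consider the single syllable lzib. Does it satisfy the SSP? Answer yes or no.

Onset: /l/ is a liquid (sonority 5), /z/ is a fricative (sonority 3); then the nucleus /i/ (sonority 7).
Onset profile 5-3-7 — does not strictly rise throughout.
Coda: /b/ is a plosive (sonority 1).
Coda profile 7-1 — falls from the nucleus.

no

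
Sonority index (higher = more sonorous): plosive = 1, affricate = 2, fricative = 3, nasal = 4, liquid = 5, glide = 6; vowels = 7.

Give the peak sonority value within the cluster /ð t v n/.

4

/ð/ is a fricative (sonority 3).
/t/ is a plosive (sonority 1).
/v/ is a fricative (sonority 3).
/n/ is a nasal (sonority 4).
The maximum is 4.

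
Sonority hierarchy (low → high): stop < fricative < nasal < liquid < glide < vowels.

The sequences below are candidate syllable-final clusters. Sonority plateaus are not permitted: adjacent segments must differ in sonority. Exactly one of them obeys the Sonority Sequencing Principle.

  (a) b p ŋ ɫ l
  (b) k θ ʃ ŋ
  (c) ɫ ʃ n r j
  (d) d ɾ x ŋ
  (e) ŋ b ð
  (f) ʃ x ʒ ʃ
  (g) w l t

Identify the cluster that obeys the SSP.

g

(a) 1-1-3-4-4 → violates
(b) 1-2-2-3 → violates
(c) 4-2-3-4-5 → violates
(d) 1-4-2-3 → violates
(e) 3-1-2 → violates
(f) 2-2-2-2 → violates
(g) 5-4-1 → obeys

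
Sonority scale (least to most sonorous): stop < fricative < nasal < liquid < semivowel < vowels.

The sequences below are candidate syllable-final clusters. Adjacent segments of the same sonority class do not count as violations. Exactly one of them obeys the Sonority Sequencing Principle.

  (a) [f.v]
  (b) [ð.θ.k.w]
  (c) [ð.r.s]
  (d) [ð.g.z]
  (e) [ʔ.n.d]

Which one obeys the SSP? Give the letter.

(a) sonority 2-2: well-formed.
(b) sonority 2-2-1-5: ill-formed.
(c) sonority 2-4-2: ill-formed.
(d) sonority 2-1-2: ill-formed.
(e) sonority 1-3-1: ill-formed.

a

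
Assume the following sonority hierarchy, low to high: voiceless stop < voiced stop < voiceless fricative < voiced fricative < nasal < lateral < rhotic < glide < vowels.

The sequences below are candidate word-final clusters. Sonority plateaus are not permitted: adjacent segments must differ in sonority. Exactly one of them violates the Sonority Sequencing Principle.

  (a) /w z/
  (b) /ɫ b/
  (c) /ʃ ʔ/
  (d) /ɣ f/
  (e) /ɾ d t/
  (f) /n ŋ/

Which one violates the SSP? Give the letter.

f

(a) sonority 8-4: well-formed.
(b) sonority 6-2: well-formed.
(c) sonority 3-1: well-formed.
(d) sonority 4-3: well-formed.
(e) sonority 7-2-1: well-formed.
(f) sonority 5-5: ill-formed.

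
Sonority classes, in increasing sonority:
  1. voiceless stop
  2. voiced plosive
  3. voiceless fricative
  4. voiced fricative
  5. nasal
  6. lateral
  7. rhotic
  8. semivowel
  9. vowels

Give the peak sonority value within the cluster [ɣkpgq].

4

/ɣ/ — voiced fricative, sonority 4.
/k/ — voiceless stop, sonority 1.
/p/ — voiceless stop, sonority 1.
/g/ — voiced plosive, sonority 2.
/q/ — voiceless stop, sonority 1.
The maximum is 4.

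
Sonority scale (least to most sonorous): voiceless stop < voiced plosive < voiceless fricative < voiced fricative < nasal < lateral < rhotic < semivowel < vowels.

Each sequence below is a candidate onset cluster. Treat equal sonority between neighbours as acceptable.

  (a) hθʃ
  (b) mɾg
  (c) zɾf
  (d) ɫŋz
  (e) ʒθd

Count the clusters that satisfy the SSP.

(a) hθʃ: profile 3-3-3 — obeys.
(b) mɾg: profile 5-7-2 — violates.
(c) zɾf: profile 4-7-3 — violates.
(d) ɫŋz: profile 6-5-4 — violates.
(e) ʒθd: profile 4-3-2 — violates.

1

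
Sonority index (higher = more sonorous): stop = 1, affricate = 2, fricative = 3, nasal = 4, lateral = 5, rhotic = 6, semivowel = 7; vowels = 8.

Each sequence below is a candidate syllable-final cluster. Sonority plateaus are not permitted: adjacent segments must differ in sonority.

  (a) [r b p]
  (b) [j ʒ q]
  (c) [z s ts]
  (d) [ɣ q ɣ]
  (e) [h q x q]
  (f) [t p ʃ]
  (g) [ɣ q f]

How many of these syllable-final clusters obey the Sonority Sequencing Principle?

(a) 6-1-1 → violates
(b) 7-3-1 → obeys
(c) 3-3-2 → violates
(d) 3-1-3 → violates
(e) 3-1-3-1 → violates
(f) 1-1-3 → violates
(g) 3-1-3 → violates

1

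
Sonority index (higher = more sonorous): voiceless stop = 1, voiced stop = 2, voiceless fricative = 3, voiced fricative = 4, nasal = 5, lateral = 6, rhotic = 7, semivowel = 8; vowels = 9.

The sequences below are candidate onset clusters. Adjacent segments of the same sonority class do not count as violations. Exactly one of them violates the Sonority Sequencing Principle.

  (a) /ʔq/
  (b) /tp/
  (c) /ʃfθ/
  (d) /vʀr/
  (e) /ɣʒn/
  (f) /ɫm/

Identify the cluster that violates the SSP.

(a) sonority 1-1: well-formed.
(b) sonority 1-1: well-formed.
(c) sonority 3-3-3: well-formed.
(d) sonority 4-7-7: well-formed.
(e) sonority 4-4-5: well-formed.
(f) sonority 6-5: ill-formed.

f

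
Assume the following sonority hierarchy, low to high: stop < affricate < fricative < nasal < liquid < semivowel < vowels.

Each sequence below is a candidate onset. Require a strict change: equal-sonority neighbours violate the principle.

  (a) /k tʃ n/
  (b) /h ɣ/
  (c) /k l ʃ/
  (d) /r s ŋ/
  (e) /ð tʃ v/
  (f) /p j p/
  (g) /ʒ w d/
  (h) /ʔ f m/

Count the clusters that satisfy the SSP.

(a) /k tʃ n/: profile 1-2-4 — obeys.
(b) /h ɣ/: profile 3-3 — violates.
(c) /k l ʃ/: profile 1-5-3 — violates.
(d) /r s ŋ/: profile 5-3-4 — violates.
(e) /ð tʃ v/: profile 3-2-3 — violates.
(f) /p j p/: profile 1-6-1 — violates.
(g) /ʒ w d/: profile 3-6-1 — violates.
(h) /ʔ f m/: profile 1-3-4 — obeys.

2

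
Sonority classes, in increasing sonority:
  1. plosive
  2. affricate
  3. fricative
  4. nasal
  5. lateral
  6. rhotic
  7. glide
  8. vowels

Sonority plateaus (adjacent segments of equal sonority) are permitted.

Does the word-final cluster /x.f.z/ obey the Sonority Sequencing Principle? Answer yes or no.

/x/: fricative = 3.
/f/: fricative = 3.
/z/: fricative = 3.
The profile 3-3-3 is non-increasing (plateaus allowed), so the word-final cluster satisfies the SSP.

yes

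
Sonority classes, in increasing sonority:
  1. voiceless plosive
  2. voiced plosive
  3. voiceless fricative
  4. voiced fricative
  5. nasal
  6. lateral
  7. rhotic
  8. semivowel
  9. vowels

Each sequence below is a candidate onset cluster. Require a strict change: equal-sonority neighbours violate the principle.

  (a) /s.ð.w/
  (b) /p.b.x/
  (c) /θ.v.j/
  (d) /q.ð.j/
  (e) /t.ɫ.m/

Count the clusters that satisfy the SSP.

4

(a) 3-4-8 → obeys
(b) 1-2-3 → obeys
(c) 3-4-8 → obeys
(d) 1-4-8 → obeys
(e) 1-6-5 → violates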